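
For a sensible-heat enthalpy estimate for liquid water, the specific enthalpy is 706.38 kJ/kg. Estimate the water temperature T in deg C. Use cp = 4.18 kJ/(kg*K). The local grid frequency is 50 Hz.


T = h / cp
T = 706.38 / 4.18
T = 168.99 deg C


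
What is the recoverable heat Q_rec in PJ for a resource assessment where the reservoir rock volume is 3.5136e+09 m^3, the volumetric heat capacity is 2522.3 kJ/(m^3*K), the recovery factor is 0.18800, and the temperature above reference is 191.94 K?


Step 1: Q_s = Vr*rhoc*dT/1e12 = 3.5136e+09*2522.3*191.94/1e12 = 1701.040 PJ
Step 2: Q_rec = Q_s * RF = 1701.040 * 0.188 = 319.80 PJ
Q_rec = 319.80 PJ


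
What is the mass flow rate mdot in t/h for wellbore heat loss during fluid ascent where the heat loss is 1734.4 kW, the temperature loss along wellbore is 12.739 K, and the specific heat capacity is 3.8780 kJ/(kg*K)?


mdot = Q_loss / (cp * dT)
mdot = 1734.4 / (3.8780 * 12.739)
mdot = 35.10800 kg/s
Convert: 35.10800 kg/s * 3.6 = 126.39 t/h
mdot = 126.39 t/h


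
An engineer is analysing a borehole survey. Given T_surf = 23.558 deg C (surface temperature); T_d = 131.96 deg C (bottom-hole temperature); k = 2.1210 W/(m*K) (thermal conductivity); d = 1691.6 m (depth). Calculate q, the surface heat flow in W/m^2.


Step 1: grad = (T_d - T_surf)/d * 1000 = (131.96 - 23.558)/1691.6 * 1000 = 64.08253 deg C/km
Step 2: q = k * grad / 1000 = 2.121 * 64.08253 / 1000 = 0.13592 W/m^2
q = 0.13592 W/m^2


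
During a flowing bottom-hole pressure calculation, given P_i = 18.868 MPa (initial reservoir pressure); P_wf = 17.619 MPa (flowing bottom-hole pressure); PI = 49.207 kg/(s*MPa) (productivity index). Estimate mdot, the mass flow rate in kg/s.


mdot = (P_i - P_wf) * PI
mdot = (18.868 - 17.619) * 49.207
mdot = 61.460 kg/s


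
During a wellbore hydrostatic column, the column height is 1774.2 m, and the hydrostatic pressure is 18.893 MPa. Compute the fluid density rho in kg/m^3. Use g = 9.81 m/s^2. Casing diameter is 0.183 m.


rho = P * 1e6 / (g * h)
rho = 18.893 * 1e6 / (9.81 * 1774.2)
rho = 1085.5 kg/m^3


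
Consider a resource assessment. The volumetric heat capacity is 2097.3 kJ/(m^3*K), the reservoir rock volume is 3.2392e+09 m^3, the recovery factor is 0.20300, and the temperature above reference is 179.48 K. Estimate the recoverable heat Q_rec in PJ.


Step 1: Q_s = Vr*rhoc*dT/1e12 = 3.2392e+09*2097.3*179.48/1e12 = 1219.311 PJ
Step 2: Q_rec = Q_s * RF = 1219.311 * 0.203 = 247.52 PJ
Q_rec = 247.52 PJ


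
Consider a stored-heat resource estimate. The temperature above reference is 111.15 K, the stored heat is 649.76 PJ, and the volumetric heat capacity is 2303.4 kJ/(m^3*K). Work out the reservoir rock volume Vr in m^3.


Vr = Q_s * 1e12 / (rhoc * dT)
Vr = 649.76 * 1e12 / (2303.4 * 111.15)
Vr = 2.5379e+09 m^3


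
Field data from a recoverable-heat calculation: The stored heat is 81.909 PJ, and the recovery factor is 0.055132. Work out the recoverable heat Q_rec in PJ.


Q_rec = Q_s * RF
Q_rec = 81.909 * 0.055132
Q_rec = 4.5158 PJ


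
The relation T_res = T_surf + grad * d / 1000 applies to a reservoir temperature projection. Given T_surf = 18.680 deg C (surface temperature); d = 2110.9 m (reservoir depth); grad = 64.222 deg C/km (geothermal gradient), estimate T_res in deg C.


T_res = T_surf + grad * d / 1000
T_res = 18.680 + 64.222 * 2110.9 / 1000
T_res = 154.25 deg C


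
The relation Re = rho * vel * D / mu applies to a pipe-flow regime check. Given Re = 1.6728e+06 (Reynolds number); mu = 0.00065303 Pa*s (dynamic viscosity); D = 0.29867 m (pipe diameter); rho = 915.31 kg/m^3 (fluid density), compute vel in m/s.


vel = Re * mu / (rho * D)
vel = 1.6728e+06 * 0.00065303 / (915.31 * 0.29867)
vel = 3.9959 m/s


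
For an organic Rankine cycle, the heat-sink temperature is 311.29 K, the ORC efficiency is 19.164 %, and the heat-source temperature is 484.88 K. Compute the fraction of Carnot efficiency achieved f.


f = (eta_orc/100) / (1 - Tc/Th)
f = (19.164/100) / (1 - 311.29/484.88)
f = 0.53530


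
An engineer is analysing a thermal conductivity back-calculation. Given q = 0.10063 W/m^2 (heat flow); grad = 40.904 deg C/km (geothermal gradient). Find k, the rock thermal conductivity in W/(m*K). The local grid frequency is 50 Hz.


k = q / (grad / 1000)
k = 0.10063 / (40.904 / 1000)
k = 2.4602 W/(m*K)


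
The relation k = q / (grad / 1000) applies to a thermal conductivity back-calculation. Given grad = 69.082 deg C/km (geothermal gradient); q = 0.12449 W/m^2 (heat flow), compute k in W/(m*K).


k = q / (grad / 1000)
k = 0.12449 / (69.082 / 1000)
k = 1.8021 W/(m*K)


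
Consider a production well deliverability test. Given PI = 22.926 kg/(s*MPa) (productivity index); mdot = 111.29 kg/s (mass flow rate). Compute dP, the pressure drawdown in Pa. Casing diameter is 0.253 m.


dP = mdot * 1000 / PI
dP = 111.29 * 1000 / 22.926
dP = 4854.314 kPa
Convert: 4854.314 kPa * 1000.0 = 4.8543e+06 Pa
dP = 4.8543e+06 Pa


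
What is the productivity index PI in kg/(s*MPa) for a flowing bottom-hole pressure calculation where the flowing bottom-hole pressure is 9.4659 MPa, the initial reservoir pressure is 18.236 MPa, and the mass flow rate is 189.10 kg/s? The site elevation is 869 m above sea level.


PI = mdot / (P_i - P_wf)
PI = 189.10 / (18.236 - 9.4659)
PI = 21.562 kg/(s*MPa)


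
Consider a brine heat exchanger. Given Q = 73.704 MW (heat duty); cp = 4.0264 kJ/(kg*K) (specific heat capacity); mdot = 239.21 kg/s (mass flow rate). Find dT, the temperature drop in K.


dT = Q * 1000 / (mdot * cp)
dT = 73.704 * 1000 / (239.21 * 4.0264)
dT = 76.523 K


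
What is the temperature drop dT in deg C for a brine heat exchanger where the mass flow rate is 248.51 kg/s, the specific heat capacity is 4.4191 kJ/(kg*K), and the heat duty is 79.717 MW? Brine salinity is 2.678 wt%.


dT = Q * 1000 / (mdot * cp)
dT = 79.717 * 1000 / (248.51 * 4.4191)
dT = 72.58941 K
Convert (temperature difference, 1 K = 1 deg C): 72.58941 K = 72.58941 deg C
dT = 72.589 deg C


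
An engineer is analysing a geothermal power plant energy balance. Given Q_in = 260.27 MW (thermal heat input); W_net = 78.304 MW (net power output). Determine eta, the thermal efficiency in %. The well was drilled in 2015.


eta = W_net / Q_in * 100
eta = 78.304 / 260.27 * 100
eta = 30.086 %


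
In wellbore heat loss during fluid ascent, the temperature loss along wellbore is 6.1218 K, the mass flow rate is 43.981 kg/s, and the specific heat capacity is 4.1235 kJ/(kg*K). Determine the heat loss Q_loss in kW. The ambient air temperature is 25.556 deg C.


Q_loss = mdot * cp * dT
Q_loss = 43.981 * 4.1235 * 6.1218
Q_loss = 1110.2 kW


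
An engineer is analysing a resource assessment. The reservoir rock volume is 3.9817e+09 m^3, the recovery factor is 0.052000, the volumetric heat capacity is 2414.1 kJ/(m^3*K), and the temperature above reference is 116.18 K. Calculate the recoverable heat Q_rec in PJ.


Step 1: Q_s = Vr*rhoc*dT/1e12 = 3.9817e+09*2414.1*116.18/1e12 = 1116.748 PJ
Step 2: Q_rec = Q_s * RF = 1116.748 * 0.052 = 58.071 PJ
Q_rec = 58.071 PJ


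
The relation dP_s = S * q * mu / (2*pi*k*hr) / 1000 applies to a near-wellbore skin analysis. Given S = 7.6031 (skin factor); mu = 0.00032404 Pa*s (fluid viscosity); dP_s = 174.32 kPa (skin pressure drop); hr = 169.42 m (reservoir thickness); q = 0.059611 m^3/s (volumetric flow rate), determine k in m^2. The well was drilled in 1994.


k = S*q*mu / (2*pi*dP_s*1000*hr)
k = 7.6031*0.059611*0.00032404 / (2*pi*174.32*1000*169.42)
k = 7.9145e-13 m^2


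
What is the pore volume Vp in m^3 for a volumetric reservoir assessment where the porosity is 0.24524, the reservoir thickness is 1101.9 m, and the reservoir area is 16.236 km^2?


Vp = A * 1e6 * hr * phi
Vp = 16.236 * 1e6 * 1101.9 * 0.24524
Vp = 4.3875e+09 m^3


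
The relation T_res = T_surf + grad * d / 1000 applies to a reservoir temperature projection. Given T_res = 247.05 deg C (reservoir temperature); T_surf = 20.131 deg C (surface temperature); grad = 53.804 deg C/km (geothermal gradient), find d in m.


d = (T_res - T_surf) / grad * 1000
d = (247.05 - 20.131) / 53.804 * 1000
d = 4217.5 m


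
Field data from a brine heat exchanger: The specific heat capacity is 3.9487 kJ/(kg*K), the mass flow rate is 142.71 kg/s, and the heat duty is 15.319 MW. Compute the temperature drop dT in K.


dT = Q * 1000 / (mdot * cp)
dT = 15.319 * 1000 / (142.71 * 3.9487)
dT = 27.185 K


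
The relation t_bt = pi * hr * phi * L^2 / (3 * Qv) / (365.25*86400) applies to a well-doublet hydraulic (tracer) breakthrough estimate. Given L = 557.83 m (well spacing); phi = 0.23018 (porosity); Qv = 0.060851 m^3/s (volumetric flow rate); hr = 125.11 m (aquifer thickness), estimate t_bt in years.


t_bt = pi * hr * phi * L^2 / (3 * Qv) / (365.25*86400)
t_bt = pi * 125.11 * 0.23018 * 557.83^2 / (3 * 0.060851) / (365.25*86400)
t_bt = 4.8868 years


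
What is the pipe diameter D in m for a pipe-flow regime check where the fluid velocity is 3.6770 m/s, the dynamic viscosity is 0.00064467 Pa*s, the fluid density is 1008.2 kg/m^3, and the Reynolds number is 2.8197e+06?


D = Re * mu / (rho * vel)
D = 2.8197e+06 * 0.00064467 / (1008.2 * 3.6770)
D = 0.49034 m


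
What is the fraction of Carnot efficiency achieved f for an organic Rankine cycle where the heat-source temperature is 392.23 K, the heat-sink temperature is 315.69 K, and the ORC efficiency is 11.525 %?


f = (eta_orc/100) / (1 - Tc/Th)
f = (11.525/100) / (1 - 315.69/392.23)
f = 0.59060


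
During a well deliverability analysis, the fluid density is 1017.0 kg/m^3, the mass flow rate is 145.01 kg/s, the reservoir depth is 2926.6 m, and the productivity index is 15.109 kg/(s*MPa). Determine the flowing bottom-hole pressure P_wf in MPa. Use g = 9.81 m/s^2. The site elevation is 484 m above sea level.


Step 1: P_i = rho*g*h/1e6 = 1017.0*9.81*2926.6/1e6 = 29.19802 MPa
Step 2: P_wf = P_i - mdot/PI = 29.19802 - 145.01/15.109 = 19.600 MPa
P_wf = 19.600 MPa


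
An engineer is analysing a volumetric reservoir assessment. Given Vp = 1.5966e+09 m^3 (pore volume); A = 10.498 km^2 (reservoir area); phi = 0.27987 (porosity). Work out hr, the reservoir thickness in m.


hr = Vp / (A * 1e6 * phi)
hr = 1.5966e+09 / (10.498 * 1e6 * 0.27987)
hr = 543.42 m


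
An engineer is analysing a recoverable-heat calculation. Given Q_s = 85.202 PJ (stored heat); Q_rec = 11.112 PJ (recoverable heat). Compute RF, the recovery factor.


RF = Q_rec / Q_s
RF = 11.112 / 85.202
RF = 0.13042


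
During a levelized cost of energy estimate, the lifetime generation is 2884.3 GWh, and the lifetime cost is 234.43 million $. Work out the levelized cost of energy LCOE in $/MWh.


LCOE = C_tot / E_tot * 100
LCOE = 234.43 / 2884.3 * 100
LCOE = 8.127795 cents/kWh
Convert: 8.127795 cents/kWh * 10.0 = 81.278 $/MWh
LCOE = 81.278 $/MWh


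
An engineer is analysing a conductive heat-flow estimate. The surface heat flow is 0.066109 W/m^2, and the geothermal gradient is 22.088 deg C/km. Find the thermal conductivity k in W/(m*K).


k = q * 1000 / grad
k = 0.066109 * 1000 / 22.088
k = 2.9930 W/(m*K)


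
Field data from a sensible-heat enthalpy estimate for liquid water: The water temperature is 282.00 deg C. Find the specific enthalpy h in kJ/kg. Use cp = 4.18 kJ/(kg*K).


h = cp * T
h = 4.18 * 282.00
h = 1178.8 kJ/kg


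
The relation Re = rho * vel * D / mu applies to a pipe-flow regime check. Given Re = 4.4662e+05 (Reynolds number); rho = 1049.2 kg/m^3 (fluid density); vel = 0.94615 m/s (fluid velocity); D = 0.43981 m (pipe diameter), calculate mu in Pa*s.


mu = rho * vel * D / Re
mu = 1049.2 * 0.94615 * 0.43981 / 4.4662e+05
mu = 0.00097756 Pa*s


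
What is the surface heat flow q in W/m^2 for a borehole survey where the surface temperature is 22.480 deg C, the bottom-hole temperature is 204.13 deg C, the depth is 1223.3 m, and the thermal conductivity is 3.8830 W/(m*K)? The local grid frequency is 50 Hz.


Step 1: grad = (T_d - T_surf)/d * 1000 = (204.13 - 22.48)/1223.3 * 1000 = 148.4918 deg C/km
Step 2: q = k * grad / 1000 = 3.883 * 148.4918 / 1000 = 0.57659 W/m^2
q = 0.57659 W/m^2


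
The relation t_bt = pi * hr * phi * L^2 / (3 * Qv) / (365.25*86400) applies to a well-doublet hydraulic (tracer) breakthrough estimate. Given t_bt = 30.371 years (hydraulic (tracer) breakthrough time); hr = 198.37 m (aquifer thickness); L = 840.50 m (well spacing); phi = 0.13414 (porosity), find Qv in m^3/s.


Qv = pi*hr*phi*L^2 / (3*t_bt*365.25*86400)
Qv = pi*198.37*0.13414*840.50^2 / (3*30.371*365.25*86400)
Qv = 0.020539 m^3/s


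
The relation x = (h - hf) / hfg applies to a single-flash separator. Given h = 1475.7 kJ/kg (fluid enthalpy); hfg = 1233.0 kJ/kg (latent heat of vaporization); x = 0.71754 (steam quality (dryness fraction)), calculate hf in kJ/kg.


hf = h - x * hfg
hf = 1475.7 - 0.71754 * 1233.0
hf = 590.97 kJ/kg


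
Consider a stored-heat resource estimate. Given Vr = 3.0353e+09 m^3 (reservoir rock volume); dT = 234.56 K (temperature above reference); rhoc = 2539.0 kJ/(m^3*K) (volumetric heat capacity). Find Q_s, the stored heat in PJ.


Q_s = Vr * rhoc * dT / 1e12
Q_s = 3.0353e+09 * 2539.0 * 234.56 / 1e12
Q_s = 1807.7 PJ


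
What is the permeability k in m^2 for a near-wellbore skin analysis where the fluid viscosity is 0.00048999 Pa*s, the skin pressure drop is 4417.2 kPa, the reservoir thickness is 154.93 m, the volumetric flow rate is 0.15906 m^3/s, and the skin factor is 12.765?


k = S*q*mu / (2*pi*dP_s*1000*hr)
k = 12.765*0.15906*0.00048999 / (2*pi*4417.2*1000*154.93)
k = 2.3137e-13 m^2


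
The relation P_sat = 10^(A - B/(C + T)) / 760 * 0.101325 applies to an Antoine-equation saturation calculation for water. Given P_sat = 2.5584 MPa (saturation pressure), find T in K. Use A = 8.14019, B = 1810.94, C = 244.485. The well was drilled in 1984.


T = B / (A - log10(P_sat * 760 / 0.101325)) - C
T = 1810.94 / (8.14019 - log10(2.5584 * 760 / 0.101325)) - 244.485
T = 225.0202 deg C
Convert to K: 225.0202 + 273.15 = 498.17 K
T = 498.17 K


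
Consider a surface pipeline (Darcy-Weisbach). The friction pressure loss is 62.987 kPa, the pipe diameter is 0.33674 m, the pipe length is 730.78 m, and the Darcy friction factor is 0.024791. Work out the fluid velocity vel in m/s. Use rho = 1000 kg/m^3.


vel = sqrt(dP*1000*2*D / (f*L*rho))
vel = sqrt(62.987*1000*2*0.33674 / (0.024791*730.78*1000))
vel = 1.5302 m/s


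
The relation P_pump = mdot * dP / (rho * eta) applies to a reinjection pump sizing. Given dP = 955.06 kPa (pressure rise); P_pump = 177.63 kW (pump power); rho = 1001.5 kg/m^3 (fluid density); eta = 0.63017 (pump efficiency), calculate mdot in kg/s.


mdot = P_pump * rho * eta / dP
mdot = 177.63 * 1001.5 * 0.63017 / 955.06
mdot = 117.38 kg/s


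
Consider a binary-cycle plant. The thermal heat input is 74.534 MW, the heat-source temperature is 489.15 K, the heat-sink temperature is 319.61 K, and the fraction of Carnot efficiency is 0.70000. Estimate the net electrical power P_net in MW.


Step 1: eta = (1 - Tc/Th)*f = (1 - 319.61/489.15)*0.7 = 0.2426209
Step 2: P_net = eta * Q_in = 0.2426209 * 74.534 = 18.084 MW
P_net = 18.084 MW


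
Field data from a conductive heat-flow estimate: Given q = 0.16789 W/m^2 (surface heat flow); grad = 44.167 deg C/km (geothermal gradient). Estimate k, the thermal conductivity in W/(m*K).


k = q * 1000 / grad
k = 0.16789 * 1000 / 44.167
k = 3.8013 W/(m*K)


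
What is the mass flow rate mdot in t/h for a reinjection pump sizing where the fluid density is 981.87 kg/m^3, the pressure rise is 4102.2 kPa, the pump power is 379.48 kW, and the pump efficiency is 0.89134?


mdot = P_pump * rho * eta / dP
mdot = 379.48 * 981.87 * 0.89134 / 4102.2
mdot = 80.95980 kg/s
Convert: 80.95980 kg/s * 3.6 = 291.46 t/h
mdot = 291.46 t/h


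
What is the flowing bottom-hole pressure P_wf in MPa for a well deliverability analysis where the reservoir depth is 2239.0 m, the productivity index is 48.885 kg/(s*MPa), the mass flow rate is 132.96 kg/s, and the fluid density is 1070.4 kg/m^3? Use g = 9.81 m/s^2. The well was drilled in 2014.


Step 1: P_i = rho*g*h/1e6 = 1070.4*9.81*2239.0/1e6 = 23.51090 MPa
Step 2: P_wf = P_i - mdot/PI = 23.51090 - 132.96/48.885 = 20.791 MPa
P_wf = 20.791 MPa


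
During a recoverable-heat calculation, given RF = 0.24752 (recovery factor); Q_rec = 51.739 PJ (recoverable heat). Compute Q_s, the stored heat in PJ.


Q_s = Q_rec / RF
Q_s = 51.739 / 0.24752
Q_s = 209.03 PJ


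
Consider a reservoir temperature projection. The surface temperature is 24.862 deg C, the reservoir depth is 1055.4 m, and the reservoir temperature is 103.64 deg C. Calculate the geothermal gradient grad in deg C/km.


grad = (T_res - T_surf) / d * 1000
grad = (103.64 - 24.862) / 1055.4 * 1000
grad = 74.643 deg C/km


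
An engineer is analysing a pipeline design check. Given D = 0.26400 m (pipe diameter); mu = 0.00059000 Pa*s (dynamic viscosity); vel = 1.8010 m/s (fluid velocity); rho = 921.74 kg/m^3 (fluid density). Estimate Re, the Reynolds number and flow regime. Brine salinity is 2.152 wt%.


Step 1: Re = rho*vel*D/mu = 921.74*1.801*0.264/0.00059 = 7.4280e+05
Step 2: Re = 7.4280e+05 > 4000, so flow is turbulent.
Re = 7.4280e+05 (turbulent)


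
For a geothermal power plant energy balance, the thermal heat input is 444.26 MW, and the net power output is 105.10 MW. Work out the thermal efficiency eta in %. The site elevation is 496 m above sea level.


eta = W_net / Q_in * 100
eta = 105.10 / 444.26 * 100
eta = 23.657 %


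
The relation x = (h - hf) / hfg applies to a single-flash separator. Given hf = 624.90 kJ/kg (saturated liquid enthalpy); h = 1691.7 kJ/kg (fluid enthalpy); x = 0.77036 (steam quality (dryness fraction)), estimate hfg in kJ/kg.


hfg = (h - hf) / x
hfg = (1691.7 - 624.90) / 0.77036
hfg = 1384.8 kJ/kg


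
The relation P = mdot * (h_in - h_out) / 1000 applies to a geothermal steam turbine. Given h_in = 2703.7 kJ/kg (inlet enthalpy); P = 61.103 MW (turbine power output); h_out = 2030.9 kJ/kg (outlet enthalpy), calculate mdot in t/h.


mdot = P * 1000 / (h_in - h_out)
mdot = 61.103 * 1000 / (2703.7 - 2030.9)
mdot = 90.81897 kg/s
Convert: 90.81897 kg/s * 3.6 = 326.95 t/h
mdot = 326.95 t/h


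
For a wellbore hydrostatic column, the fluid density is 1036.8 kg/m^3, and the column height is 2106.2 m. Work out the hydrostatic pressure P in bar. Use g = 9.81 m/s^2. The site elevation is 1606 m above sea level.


P = rho * g * h / 1e6
P = 1036.8 * 9.81 * 2106.2 / 1e6
P = 21.42218 MPa
Convert: 21.42218 MPa * 10.0 = 214.22 bar
P = 214.22 bar


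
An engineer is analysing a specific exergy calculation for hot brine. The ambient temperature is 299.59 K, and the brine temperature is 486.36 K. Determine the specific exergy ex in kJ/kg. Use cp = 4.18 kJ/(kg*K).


ex = cp * ((T_b - T_0) - T_0 * ln(T_b/T_0))
ex = 4.18 * ((486.36 - 299.59) - 299.59 * ln(486.36/299.59))
ex = 173.92 kJ/kg


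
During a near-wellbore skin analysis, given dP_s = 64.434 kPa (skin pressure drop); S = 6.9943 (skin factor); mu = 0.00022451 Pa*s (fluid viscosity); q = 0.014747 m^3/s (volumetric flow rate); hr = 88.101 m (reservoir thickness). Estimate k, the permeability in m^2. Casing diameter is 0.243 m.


k = S*q*mu / (2*pi*dP_s*1000*hr)
k = 6.9943*0.014747*0.00022451 / (2*pi*64.434*1000*88.101)
k = 6.4924e-13 m^2


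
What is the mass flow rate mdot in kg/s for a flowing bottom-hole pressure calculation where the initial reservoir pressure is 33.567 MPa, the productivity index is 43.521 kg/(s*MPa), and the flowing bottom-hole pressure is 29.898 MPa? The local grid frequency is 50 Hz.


mdot = (P_i - P_wf) * PI
mdot = (33.567 - 29.898) * 43.521
mdot = 159.68 kg/s


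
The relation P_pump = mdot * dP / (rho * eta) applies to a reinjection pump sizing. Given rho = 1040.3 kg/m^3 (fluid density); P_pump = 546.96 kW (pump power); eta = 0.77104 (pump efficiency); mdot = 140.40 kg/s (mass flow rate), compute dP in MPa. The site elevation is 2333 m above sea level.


dP = P_pump * rho * eta / mdot
dP = 546.96 * 1040.3 * 0.77104 / 140.40
dP = 3124.813 kPa
Convert: 3124.813 kPa * 0.001 = 3.1248 MPa
dP = 3.1248 MPa


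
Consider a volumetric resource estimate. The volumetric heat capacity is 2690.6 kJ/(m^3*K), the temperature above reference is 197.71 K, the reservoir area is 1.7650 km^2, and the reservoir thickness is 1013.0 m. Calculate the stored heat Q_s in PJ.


Step 1: Vr = A*1e6*hr = 1.765*1e6*1013.0 = 1.787945e+09 m^3
Step 2: Q_s = Vr*rhoc*dT/1e12 = 1.787945e+09*2690.6*197.71/1e12 = 951.11 PJ
Q_s = 951.11 PJ


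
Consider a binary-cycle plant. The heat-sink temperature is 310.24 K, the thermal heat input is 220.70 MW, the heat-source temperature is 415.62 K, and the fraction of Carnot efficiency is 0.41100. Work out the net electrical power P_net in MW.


Step 1: eta = (1 - Tc/Th)*f = (1 - 310.24/415.62)*0.411 = 0.1042086
Step 2: P_net = eta * Q_in = 0.1042086 * 220.7 = 22.999 MW
P_net = 22.999 MW


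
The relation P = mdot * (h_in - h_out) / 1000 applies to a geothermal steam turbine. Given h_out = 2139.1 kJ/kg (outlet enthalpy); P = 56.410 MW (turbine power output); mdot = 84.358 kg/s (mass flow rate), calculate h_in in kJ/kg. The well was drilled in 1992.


h_in = h_out + P * 1000 / mdot
h_in = 2139.1 + 56.410 * 1000 / 84.358
h_in = 2807.8 kJ/kg


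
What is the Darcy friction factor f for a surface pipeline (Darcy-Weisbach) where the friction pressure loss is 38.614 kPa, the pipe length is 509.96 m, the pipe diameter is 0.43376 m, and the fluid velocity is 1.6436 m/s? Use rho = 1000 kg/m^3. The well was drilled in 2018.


f = dP*1000 / ((L/D)*(rho*vel^2/2))
f = 38.614*1000 / ((509.96/0.43376)*(1000*1.6436^2/2))
f = 0.024316


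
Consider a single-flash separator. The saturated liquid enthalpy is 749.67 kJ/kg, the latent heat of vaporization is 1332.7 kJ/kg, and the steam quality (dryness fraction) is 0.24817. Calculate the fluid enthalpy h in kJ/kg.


h = hf + x * hfg
h = 749.67 + 0.24817 * 1332.7
h = 1080.4 kJ/kg


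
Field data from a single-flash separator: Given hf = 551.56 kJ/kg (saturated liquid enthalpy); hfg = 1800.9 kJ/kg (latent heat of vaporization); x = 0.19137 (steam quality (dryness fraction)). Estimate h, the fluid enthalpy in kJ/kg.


h = hf + x * hfg
h = 551.56 + 0.19137 * 1800.9
h = 896.20 kJ/kg


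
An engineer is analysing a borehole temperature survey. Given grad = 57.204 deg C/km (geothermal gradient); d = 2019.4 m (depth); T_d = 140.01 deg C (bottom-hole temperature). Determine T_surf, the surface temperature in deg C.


T_surf = T_d - grad * d / 1000
T_surf = 140.01 - 57.204 * 2019.4 / 1000
T_surf = 24.492 deg C


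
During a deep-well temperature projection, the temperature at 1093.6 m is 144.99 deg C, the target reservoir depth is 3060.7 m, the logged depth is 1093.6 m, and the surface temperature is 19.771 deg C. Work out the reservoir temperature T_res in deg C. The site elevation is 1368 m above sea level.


Step 1: grad = (T_d1 - T_surf)/d1 * 1000 = (144.99 - 19.771)/1093.6 * 1000 = 114.5016 deg C/km
Step 2: T_res = T_surf + grad*d2/1000 = 19.771 + 114.5016*3060.7/1000 = 370.23 deg C
T_res = 370.23 deg C


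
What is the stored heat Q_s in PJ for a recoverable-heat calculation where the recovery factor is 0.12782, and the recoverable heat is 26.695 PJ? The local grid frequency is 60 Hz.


Q_s = Q_rec / RF
Q_s = 26.695 / 0.12782
Q_s = 208.85 PJ


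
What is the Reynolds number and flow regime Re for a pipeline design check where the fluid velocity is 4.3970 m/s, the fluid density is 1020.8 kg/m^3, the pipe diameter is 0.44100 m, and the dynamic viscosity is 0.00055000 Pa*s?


Step 1: Re = rho*vel*D/mu = 1020.8*4.397*0.441/0.00055 = 3.5989e+06
Step 2: Re = 3.5989e+06 > 4000, so flow is turbulent.
Re = 3.5989e+06 (turbulent)


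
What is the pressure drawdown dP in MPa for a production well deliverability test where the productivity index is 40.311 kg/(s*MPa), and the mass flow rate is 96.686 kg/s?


dP = mdot * 1000 / PI
dP = 96.686 * 1000 / 40.311
dP = 2398.502 kPa
Convert: 2398.502 kPa * 0.001 = 2.3985 MPa
dP = 2.3985 MPa


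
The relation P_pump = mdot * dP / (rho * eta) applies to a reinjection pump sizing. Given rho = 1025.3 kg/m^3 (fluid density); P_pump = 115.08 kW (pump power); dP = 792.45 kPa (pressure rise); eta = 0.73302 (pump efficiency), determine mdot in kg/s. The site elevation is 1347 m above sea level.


mdot = P_pump * rho * eta / dP
mdot = 115.08 * 1025.3 * 0.73302 / 792.45
mdot = 109.14 kg/s


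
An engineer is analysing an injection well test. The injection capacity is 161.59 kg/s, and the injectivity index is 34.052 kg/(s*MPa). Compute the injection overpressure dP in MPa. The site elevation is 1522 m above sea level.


dP = mdot * 1000 / II
dP = 161.59 * 1000 / 34.052
dP = 4745.389 kPa
Convert: 4745.389 kPa * 0.001 = 4.7454 MPa
dP = 4.7454 MPa


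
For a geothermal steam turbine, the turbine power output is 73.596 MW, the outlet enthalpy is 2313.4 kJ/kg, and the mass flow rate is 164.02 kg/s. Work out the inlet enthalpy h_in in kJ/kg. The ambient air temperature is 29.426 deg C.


h_in = h_out + P * 1000 / mdot
h_in = 2313.4 + 73.596 * 1000 / 164.02
h_in = 2762.1 kJ/kg


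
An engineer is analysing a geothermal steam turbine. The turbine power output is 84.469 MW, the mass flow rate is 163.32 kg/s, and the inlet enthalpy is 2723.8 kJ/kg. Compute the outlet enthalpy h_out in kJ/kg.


h_out = h_in - P * 1000 / mdot
h_out = 2723.8 - 84.469 * 1000 / 163.32
h_out = 2206.6 kJ/kg


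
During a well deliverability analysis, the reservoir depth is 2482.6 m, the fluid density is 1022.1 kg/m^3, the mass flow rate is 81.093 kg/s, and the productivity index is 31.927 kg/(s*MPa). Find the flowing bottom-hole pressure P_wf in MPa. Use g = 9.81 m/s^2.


Step 1: P_i = rho*g*h/1e6 = 1022.1*9.81*2482.6/1e6 = 24.89254 MPa
Step 2: P_wf = P_i - mdot/PI = 24.89254 - 81.093/31.927 = 22.353 MPa
P_wf = 22.353 MPa


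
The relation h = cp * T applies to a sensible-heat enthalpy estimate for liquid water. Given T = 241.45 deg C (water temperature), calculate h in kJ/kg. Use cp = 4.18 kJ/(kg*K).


h = cp * T
h = 4.18 * 241.45
h = 1009.3 kJ/kg


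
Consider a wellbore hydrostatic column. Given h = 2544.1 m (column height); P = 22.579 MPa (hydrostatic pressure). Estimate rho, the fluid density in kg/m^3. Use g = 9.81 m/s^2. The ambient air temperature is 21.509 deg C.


rho = P * 1e6 / (g * h)
rho = 22.579 * 1e6 / (9.81 * 2544.1)
rho = 904.69 kg/m^3


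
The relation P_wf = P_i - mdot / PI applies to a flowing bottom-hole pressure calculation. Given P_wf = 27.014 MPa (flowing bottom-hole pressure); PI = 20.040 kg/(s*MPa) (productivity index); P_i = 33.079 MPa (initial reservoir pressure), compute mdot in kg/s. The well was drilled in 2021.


mdot = (P_i - P_wf) * PI
mdot = (33.079 - 27.014) * 20.040
mdot = 121.54 kg/s


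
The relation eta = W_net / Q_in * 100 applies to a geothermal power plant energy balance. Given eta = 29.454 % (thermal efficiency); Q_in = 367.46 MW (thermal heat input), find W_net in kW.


W_net = eta / 100 * Q_in
W_net = 29.454 / 100 * 367.46
W_net = 108.2317 MW
Convert: 108.2317 MW * 1000.0 = 1.0823e+05 kW
W_net = 1.0823e+05 kW


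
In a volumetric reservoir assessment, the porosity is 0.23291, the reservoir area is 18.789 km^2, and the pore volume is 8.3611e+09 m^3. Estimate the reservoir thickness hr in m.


hr = Vp / (A * 1e6 * phi)
hr = 8.3611e+09 / (18.789 * 1e6 * 0.23291)
hr = 1910.6 m


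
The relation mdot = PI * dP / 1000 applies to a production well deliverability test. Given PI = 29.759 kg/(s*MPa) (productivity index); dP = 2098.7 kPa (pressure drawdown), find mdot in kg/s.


mdot = PI * dP / 1000
mdot = 29.759 * 2098.7 / 1000
mdot = 62.455 kg/s


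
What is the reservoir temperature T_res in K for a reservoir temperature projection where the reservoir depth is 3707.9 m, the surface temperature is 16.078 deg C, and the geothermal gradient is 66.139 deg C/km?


T_res = T_surf + grad * d / 1000
T_res = 16.078 + 66.139 * 3707.9 / 1000
T_res = 261.3148 deg C
Convert to K: 261.3148 + 273.15 = 534.46 K
T_res = 534.46 K


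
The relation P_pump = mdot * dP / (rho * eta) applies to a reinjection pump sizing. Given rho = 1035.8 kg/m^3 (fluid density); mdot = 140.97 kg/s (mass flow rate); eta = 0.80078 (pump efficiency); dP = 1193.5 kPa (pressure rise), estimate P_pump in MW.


P_pump = mdot * dP / (rho * eta)
P_pump = 140.97 * 1193.5 / (1035.8 * 0.80078)
P_pump = 202.8430 kW
Convert: 202.8430 kW * 0.001 = 0.20284 MW
P_pump = 0.20284 MW


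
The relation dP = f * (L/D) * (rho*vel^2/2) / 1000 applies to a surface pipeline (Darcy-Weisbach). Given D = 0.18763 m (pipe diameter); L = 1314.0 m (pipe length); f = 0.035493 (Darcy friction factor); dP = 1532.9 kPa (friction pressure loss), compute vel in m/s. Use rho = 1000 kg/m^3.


vel = sqrt(dP*1000*2*D / (f*L*rho))
vel = sqrt(1532.9*1000*2*0.18763 / (0.035493*1314.0*1000))
vel = 3.5120 m/s


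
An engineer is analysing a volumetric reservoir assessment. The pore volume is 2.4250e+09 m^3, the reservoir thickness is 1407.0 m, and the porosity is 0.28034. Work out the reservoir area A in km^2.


A = Vp / (1e6 * hr * phi)
A = 2.4250e+09 / (1e6 * 1407.0 * 0.28034)
A = 6.1480 km^2


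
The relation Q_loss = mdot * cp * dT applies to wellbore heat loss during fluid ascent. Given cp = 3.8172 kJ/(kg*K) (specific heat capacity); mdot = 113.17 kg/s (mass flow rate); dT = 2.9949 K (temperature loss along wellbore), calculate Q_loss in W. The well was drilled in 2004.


Q_loss = mdot * cp * dT
Q_loss = 113.17 * 3.8172 * 2.9949
Q_loss = 1293.774 kW
Convert: 1293.774 kW * 1000.0 = 1.2938e+06 W
Q_loss = 1.2938e+06 W


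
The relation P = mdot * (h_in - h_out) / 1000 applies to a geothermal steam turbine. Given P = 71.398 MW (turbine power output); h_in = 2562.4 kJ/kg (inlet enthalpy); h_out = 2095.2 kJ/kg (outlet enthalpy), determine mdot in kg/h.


mdot = P * 1000 / (h_in - h_out)
mdot = 71.398 * 1000 / (2562.4 - 2095.2)
mdot = 152.8211 kg/s
Convert: 152.8211 kg/s * 3600.0 = 5.5016e+05 kg/h
mdot = 5.5016e+05 kg/h


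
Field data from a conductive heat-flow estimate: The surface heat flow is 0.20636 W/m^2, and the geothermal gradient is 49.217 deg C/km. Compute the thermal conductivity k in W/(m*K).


k = q * 1000 / grad
k = 0.20636 * 1000 / 49.217
k = 4.1929 W/(m*K)


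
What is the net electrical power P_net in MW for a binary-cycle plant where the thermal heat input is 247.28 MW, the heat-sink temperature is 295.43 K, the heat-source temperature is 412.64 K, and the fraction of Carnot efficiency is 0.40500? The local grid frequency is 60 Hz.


Step 1: eta = (1 - Tc/Th)*f = (1 - 295.43/412.64)*0.405 = 0.1150399
Step 2: P_net = eta * Q_in = 0.1150399 * 247.28 = 28.447 MW
P_net = 28.447 MW


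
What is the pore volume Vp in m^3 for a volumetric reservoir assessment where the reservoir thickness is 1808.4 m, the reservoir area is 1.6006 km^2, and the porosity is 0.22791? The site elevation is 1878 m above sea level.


Vp = A * 1e6 * hr * phi
Vp = 1.6006 * 1e6 * 1808.4 * 0.22791
Vp = 6.5969e+08 m^3


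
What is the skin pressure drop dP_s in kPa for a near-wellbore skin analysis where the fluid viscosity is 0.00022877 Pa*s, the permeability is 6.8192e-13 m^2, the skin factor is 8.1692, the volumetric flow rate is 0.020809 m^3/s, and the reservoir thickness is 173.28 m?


dP_s = S * q * mu / (2*pi*k*hr) / 1000
dP_s = 8.1692 * 0.020809 * 0.00022877 / (2*pi*6.8192e-13*173.28) / 1000
dP_s = 52.380 kPa


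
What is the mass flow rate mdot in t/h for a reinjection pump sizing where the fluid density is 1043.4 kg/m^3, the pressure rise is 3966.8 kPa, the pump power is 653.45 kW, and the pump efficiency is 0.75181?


mdot = P_pump * rho * eta / dP
mdot = 653.45 * 1043.4 * 0.75181 / 3966.8
mdot = 129.2204 kg/s
Convert: 129.2204 kg/s * 3.6 = 465.19 t/h
mdot = 465.19 t/h


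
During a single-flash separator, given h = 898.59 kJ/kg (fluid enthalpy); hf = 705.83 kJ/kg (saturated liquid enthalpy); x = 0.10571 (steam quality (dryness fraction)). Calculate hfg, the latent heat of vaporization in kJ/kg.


hfg = (h - hf) / x
hfg = (898.59 - 705.83) / 0.10571
hfg = 1823.5 kJ/kg


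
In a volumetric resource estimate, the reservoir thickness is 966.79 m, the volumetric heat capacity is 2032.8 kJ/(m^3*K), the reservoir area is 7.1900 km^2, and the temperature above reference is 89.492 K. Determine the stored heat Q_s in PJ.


Step 1: Vr = A*1e6*hr = 7.19*1e6*966.79 = 6.951220e+09 m^3
Step 2: Q_s = Vr*rhoc*dT/1e12 = 6.951220e+09*2032.8*89.492/1e12 = 1264.6 PJ
Q_s = 1264.6 PJ


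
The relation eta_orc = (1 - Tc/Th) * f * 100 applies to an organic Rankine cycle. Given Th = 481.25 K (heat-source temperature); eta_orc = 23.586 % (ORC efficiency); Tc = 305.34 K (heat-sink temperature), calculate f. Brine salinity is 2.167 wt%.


f = (eta_orc/100) / (1 - Tc/Th)
f = (23.586/100) / (1 - 305.34/481.25)
f = 0.64526


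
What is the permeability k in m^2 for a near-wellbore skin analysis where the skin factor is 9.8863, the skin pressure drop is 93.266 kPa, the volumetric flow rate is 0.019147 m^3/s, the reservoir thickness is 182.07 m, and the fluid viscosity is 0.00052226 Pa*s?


k = S*q*mu / (2*pi*dP_s*1000*hr)
k = 9.8863*0.019147*0.00052226 / (2*pi*93.266*1000*182.07)
k = 9.2657e-13 m^2


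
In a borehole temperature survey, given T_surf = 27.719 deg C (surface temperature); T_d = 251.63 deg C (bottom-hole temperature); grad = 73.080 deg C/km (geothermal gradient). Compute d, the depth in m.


d = (T_d - T_surf) / grad * 1000
d = (251.63 - 27.719) / 73.080 * 1000
d = 3063.9 m


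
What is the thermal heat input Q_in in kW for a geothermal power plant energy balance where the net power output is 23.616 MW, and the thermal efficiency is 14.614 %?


Q_in = W_net / (eta / 100)
Q_in = 23.616 / (14.614 / 100)
Q_in = 161.5985 MW
Convert: 161.5985 MW * 1000.0 = 1.6160e+05 kW
Q_in = 1.6160e+05 kW


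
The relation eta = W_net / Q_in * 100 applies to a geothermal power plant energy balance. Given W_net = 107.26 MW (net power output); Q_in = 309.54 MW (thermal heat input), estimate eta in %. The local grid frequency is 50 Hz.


eta = W_net / Q_in * 100
eta = 107.26 / 309.54 * 100
eta = 34.651 %


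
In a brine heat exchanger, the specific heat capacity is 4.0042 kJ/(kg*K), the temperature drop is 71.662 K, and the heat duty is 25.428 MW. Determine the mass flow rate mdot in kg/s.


mdot = Q * 1000 / (cp * dT)
mdot = 25.428 * 1000 / (4.0042 * 71.662)
mdot = 88.615 kg/s


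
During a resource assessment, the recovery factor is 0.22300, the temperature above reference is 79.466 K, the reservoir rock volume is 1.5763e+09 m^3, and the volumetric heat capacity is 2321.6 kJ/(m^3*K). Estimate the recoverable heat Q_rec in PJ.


Step 1: Q_s = Vr*rhoc*dT/1e12 = 1.5763e+09*2321.6*79.466/1e12 = 290.8089 PJ
Step 2: Q_rec = Q_s * RF = 290.8089 * 0.223 = 64.850 PJ
Q_rec = 64.850 PJ


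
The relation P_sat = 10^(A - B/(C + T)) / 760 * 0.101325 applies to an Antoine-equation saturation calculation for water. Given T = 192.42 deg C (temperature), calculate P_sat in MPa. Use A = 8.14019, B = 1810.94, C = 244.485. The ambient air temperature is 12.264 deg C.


P_sat = 10^(A - B/(C + T)) / 760 * 0.101325
P_sat = 10^(8.14019 - 1810.94/(244.485 + 192.42)) / 760 * 0.101325
P_sat = 1.3188 MPa


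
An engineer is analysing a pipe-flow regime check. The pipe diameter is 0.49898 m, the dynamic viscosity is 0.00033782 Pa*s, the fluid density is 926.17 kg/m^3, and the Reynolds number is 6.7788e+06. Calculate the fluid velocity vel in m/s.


vel = Re * mu / (rho * D)
vel = 6.7788e+06 * 0.00033782 / (926.17 * 0.49898)
vel = 4.9552 m/s


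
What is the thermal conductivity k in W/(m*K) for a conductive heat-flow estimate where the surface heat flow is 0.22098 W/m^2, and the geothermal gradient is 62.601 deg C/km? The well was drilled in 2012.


k = q * 1000 / grad
k = 0.22098 * 1000 / 62.601
k = 3.5300 W/(m*K)


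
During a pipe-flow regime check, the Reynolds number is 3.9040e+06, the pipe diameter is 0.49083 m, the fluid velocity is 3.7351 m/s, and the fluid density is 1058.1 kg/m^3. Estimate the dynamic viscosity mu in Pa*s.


mu = rho * vel * D / Re
mu = 1058.1 * 3.7351 * 0.49083 / 3.9040e+06
mu = 0.00049688 Pa*s


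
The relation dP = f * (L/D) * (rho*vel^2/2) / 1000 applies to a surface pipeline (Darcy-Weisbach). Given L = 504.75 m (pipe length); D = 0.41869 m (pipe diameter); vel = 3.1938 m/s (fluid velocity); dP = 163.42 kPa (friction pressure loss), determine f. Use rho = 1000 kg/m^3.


f = dP*1000 / ((L/D)*(rho*vel^2/2))
f = 163.42*1000 / ((504.75/0.41869)*(1000*3.1938^2/2))
f = 0.026579


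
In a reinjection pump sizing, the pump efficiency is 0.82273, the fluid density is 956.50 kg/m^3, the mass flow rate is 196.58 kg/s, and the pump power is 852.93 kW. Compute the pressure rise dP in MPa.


dP = P_pump * rho * eta / mdot
dP = 852.93 * 956.50 * 0.82273 / 196.58
dP = 3414.415 kPa
Convert: 3414.415 kPa * 0.001 = 3.4144 MPa
dP = 3.4144 MPa


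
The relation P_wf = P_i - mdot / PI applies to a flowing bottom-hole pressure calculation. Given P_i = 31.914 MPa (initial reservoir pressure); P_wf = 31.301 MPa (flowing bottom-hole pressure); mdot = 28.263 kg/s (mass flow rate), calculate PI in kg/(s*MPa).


PI = mdot / (P_i - P_wf)
PI = 28.263 / (31.914 - 31.301)
PI = 46.106 kg/(s*MPa)


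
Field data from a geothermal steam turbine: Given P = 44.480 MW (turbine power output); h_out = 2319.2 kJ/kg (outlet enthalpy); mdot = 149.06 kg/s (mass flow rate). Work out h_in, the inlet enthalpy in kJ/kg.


h_in = h_out + P * 1000 / mdot
h_in = 2319.2 + 44.480 * 1000 / 149.06
h_in = 2617.6 kJ/kg


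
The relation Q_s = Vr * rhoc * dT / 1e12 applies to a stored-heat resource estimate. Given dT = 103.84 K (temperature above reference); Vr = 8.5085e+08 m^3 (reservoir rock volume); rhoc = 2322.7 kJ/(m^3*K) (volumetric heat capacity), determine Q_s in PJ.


Q_s = Vr * rhoc * dT / 1e12
Q_s = 8.5085e+08 * 2322.7 * 103.84 / 1e12
Q_s = 205.22 PJ


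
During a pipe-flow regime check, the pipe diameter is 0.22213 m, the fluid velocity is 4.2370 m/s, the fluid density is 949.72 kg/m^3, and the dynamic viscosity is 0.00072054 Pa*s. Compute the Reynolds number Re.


Re = rho * vel * D / mu
Re = 949.72 * 4.2370 * 0.22213 / 0.00072054
Re = 1.2405e+06


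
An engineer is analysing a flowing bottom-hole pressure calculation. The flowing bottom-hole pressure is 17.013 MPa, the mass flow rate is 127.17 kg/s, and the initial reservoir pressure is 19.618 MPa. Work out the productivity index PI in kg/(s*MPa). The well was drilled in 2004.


PI = mdot / (P_i - P_wf)
PI = 127.17 / (19.618 - 17.013)
PI = 48.818 kg/(s*MPa)


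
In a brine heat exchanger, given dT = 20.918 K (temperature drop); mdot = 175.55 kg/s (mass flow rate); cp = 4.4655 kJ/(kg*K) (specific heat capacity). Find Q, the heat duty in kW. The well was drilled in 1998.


Q = mdot * cp * dT / 1000
Q = 175.55 * 4.4655 * 20.918 / 1000
Q = 16.39801 MW
Convert: 16.39801 MW * 1000.0 = 16398 kW
Q = 16398 kW


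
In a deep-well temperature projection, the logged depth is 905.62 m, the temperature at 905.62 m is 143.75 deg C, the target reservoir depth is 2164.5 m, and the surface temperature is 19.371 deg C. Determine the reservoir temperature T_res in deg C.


Step 1: grad = (T_d1 - T_surf)/d1 * 1000 = (143.75 - 19.371)/905.62 * 1000 = 137.3413 deg C/km
Step 2: T_res = T_surf + grad*d2/1000 = 19.371 + 137.3413*2164.5/1000 = 316.65 deg C
T_res = 316.65 deg C


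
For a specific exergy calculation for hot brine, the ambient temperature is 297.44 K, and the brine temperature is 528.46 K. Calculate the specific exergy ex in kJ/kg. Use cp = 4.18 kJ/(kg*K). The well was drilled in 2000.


ex = cp * ((T_b - T_0) - T_0 * ln(T_b/T_0))
ex = 4.18 * ((528.46 - 297.44) - 297.44 * ln(528.46/297.44))
ex = 251.07 kJ/kg
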